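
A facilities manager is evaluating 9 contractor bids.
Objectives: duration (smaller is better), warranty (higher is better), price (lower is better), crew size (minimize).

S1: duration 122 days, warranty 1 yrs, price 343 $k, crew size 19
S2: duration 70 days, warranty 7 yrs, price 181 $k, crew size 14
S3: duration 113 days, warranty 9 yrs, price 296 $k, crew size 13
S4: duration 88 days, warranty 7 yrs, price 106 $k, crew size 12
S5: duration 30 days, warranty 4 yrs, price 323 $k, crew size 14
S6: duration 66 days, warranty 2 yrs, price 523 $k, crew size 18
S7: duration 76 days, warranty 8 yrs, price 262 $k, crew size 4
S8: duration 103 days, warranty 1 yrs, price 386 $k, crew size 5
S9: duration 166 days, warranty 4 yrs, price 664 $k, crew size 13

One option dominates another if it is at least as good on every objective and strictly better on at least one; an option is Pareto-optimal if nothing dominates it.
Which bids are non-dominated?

S1: dominated by S2 (duration 70≤122, warranty 7≥1, price 181≤343, crew size 14≤19).
S2: not dominated.
S3: not dominated (best warranty).
S4: not dominated (best price).
S5: not dominated (best duration).
S6: dominated by S5 (duration 30≤66, warranty 4≥2, price 323≤523, crew size 14≤18).
S7: not dominated (best crew size).
S8: dominated by S7 (duration 76≤103, warranty 8≥1, price 262≤386, crew size 4≤5).
S9: dominated by S3 (duration 113≤166, warranty 9≥4, price 296≤664, crew size 13≤13).

S2, S3, S4, S5, S7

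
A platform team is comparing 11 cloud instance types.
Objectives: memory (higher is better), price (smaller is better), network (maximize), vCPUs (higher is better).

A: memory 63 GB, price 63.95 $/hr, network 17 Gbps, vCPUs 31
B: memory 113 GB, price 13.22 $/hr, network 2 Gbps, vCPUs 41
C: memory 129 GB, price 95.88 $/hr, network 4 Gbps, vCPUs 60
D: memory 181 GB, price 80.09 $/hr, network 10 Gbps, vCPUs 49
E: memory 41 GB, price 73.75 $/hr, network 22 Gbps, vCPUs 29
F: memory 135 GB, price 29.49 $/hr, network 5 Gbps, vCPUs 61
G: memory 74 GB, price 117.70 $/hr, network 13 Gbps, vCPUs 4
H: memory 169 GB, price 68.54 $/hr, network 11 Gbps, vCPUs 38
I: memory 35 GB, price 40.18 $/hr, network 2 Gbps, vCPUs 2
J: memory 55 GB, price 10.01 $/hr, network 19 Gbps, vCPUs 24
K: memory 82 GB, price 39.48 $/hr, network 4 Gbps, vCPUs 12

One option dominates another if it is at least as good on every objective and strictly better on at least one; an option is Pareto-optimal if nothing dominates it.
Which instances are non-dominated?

A: not dominated.
B: not dominated.
C: dominated by F (memory 135≥129, price 29.49≤95.88, network 5≥4, vCPUs 61≥60).
D: not dominated (best memory).
E: not dominated (best network).
F: not dominated (best vCPUs).
G: not dominated.
H: not dominated.
I: dominated by B (memory 113≥35, price 13.22≤40.18, network 2≥2, vCPUs 41≥2).
J: not dominated (best price).
K: dominated by F (memory 135≥82, price 29.49≤39.48, network 5≥4, vCPUs 61≥12).

A, B, D, E, F, G, H, J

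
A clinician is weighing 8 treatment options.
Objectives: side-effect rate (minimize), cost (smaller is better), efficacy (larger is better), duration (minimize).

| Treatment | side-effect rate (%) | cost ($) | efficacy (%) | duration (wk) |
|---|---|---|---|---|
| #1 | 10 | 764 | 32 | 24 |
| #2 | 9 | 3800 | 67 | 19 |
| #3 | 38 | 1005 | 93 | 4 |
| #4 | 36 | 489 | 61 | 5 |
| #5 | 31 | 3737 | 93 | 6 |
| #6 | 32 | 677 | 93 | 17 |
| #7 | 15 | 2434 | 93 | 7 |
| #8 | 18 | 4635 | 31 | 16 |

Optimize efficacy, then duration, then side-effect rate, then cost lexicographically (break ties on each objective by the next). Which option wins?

#3

First maximize efficacy: best is 93, kept {#3, #5, #6, #7}.
Then minimize duration: best is 4, kept {#3}.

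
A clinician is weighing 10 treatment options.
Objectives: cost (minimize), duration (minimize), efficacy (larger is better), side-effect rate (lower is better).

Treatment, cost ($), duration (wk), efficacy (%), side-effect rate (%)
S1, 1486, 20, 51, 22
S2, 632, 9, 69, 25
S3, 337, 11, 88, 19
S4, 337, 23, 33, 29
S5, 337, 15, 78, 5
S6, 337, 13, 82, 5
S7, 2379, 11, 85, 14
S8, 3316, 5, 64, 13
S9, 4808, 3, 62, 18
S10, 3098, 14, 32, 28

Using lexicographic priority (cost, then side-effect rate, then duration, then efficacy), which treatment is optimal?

First minimize cost: best is 337, kept {S3, S4, S5, S6}.
Then minimize side-effect rate: best is 5, kept {S5, S6}.
Then minimize duration: best is 13, kept {S6}.

S6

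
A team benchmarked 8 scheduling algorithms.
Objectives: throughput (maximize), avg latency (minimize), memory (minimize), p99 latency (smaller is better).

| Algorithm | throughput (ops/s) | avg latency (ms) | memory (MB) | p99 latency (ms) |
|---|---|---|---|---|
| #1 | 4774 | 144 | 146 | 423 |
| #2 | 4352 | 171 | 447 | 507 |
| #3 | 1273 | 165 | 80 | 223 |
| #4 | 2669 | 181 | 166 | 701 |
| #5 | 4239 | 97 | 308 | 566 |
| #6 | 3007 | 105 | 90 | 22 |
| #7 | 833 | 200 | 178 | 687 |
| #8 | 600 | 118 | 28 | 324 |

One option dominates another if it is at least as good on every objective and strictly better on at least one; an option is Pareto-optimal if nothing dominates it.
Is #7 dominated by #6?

#6 vs #7: throughput 3007≥833, avg latency 105≤200, memory 90≤178, p99 latency 22≤687 — #6 is at least as good on every objective with at least one strict improvement.

Yes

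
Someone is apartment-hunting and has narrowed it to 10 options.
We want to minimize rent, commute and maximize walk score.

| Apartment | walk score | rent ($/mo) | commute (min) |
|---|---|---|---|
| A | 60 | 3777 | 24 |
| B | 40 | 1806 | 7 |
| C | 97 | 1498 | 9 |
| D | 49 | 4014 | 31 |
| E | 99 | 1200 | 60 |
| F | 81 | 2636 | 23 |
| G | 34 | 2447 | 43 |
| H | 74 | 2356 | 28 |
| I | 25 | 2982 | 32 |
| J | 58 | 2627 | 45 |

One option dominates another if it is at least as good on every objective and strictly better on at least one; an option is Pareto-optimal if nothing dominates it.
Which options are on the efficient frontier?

B, C, E

A: dominated by C (walk score 97≥60, rent 1498≤3777, commute 9≤24).
B: not dominated (best commute).
C: not dominated.
D: dominated by A (walk score 60≥49, rent 3777≤4014, commute 24≤31).
E: not dominated (best walk score).
F: dominated by C (walk score 97≥81, rent 1498≤2636, commute 9≤23).
G: dominated by B (walk score 40≥34, rent 1806≤2447, commute 7≤43).
H: dominated by C (walk score 97≥74, rent 1498≤2356, commute 9≤28).
I: dominated by B (walk score 40≥25, rent 1806≤2982, commute 7≤32).
J: dominated by C (walk score 97≥58, rent 1498≤2627, commute 9≤45).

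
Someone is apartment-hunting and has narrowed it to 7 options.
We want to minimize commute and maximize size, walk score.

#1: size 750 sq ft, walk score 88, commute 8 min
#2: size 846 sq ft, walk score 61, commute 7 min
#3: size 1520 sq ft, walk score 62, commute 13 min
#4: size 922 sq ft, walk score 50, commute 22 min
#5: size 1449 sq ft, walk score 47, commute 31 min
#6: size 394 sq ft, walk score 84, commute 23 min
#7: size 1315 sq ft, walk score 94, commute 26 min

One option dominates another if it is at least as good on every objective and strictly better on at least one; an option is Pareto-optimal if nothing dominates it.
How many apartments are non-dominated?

#1: not dominated.
#2: not dominated (best commute).
#3: not dominated (best size).
#4: dominated by #3 (size 1520≥922, walk score 62≥50, commute 13≤22).
#5: dominated by #3 (size 1520≥1449, walk score 62≥47, commute 13≤31).
#6: dominated by #1 (size 750≥394, walk score 88≥84, commute 8≤23).
#7: not dominated (best walk score).
Pareto-optimal: #1, #2, #3, #7 → 4.

4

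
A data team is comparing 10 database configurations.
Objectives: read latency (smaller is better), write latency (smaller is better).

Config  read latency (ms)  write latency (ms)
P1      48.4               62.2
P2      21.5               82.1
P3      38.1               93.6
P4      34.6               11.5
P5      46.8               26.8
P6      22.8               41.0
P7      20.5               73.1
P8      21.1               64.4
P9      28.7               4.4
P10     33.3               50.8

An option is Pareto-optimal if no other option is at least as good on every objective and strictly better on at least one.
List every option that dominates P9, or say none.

none

P1: worse on read latency (48.4 vs 28.7).
P2: worse on write latency (82.1 vs 4.4).
P3: worse on read latency (38.1 vs 28.7).
P4: worse on read latency (34.6 vs 28.7).
P5: worse on read latency (46.8 vs 28.7).
P6: worse on write latency (41.0 vs 4.4).
P7: worse on write latency (73.1 vs 4.4).
P8: worse on write latency (64.4 vs 4.4).
P10: worse on read latency (33.3 vs 28.7).
No option dominates P9.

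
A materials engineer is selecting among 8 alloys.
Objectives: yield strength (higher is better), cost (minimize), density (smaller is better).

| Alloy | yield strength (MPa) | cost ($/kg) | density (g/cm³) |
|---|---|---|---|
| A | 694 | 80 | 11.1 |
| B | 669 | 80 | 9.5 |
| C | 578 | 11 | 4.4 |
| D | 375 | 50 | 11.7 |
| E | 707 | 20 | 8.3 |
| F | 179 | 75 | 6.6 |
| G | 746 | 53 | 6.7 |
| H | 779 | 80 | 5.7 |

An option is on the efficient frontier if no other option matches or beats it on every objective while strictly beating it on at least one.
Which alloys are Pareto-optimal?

A: dominated by E (yield strength 707≥694, cost 20≤80, density 8.3≤11.1).
B: dominated by E (yield strength 707≥669, cost 20≤80, density 8.3≤9.5).
C: not dominated (best cost).
D: dominated by C (yield strength 578≥375, cost 11≤50, density 4.4≤11.7).
E: not dominated.
F: dominated by C (yield strength 578≥179, cost 11≤75, density 4.4≤6.6).
G: not dominated.
H: not dominated (best yield strength).

C, E, G, H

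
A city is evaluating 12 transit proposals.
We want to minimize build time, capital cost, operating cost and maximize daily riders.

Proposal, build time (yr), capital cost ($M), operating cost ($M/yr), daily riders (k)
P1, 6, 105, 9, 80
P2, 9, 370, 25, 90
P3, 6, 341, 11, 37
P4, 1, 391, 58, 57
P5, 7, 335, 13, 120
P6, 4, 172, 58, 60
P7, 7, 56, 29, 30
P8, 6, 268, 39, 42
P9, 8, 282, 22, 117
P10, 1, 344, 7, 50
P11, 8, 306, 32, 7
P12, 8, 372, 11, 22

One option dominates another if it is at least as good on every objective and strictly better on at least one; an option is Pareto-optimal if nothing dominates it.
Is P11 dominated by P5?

P5 vs P11: P5 is worse on capital cost (335 vs 306), so it does not dominate P11.

No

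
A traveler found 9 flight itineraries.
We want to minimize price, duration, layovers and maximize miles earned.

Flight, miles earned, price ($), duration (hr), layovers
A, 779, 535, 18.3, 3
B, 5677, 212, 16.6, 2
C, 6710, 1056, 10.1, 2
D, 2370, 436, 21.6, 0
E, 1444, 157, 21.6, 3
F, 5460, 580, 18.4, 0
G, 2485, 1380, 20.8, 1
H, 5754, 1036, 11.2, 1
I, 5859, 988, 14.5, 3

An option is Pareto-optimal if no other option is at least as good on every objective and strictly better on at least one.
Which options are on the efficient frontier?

A: dominated by B (miles earned 5677≥779, price 212≤535, duration 16.6≤18.3, layovers 2≤3).
B: not dominated.
C: not dominated (best miles earned).
D: not dominated.
E: not dominated (best price).
F: not dominated.
G: dominated by F (miles earned 5460≥2485, price 580≤1380, duration 18.4≤20.8, layovers 0≤1).
H: not dominated.
I: not dominated.

B, C, D, E, F, H, I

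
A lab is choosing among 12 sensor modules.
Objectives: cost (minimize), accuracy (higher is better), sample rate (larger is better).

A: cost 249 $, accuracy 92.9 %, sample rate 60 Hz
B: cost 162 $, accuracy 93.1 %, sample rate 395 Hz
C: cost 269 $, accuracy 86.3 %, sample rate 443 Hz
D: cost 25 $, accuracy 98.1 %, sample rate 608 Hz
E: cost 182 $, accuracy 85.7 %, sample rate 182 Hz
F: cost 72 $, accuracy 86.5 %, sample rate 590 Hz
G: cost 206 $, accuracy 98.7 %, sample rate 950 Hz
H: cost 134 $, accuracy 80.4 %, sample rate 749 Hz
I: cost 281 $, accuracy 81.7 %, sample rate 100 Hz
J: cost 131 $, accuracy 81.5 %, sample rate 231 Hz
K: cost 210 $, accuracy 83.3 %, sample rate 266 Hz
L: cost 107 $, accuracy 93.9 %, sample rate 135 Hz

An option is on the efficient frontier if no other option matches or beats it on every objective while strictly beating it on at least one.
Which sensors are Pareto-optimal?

D, G, H

A: dominated by B (cost 162≤249, accuracy 93.1≥92.9, sample rate 395≥60).
B: dominated by D (cost 25≤162, accuracy 98.1≥93.1, sample rate 608≥395).
C: dominated by D (cost 25≤269, accuracy 98.1≥86.3, sample rate 608≥443).
D: not dominated (best cost).
E: dominated by B (cost 162≤182, accuracy 93.1≥85.7, sample rate 395≥182).
F: dominated by D (cost 25≤72, accuracy 98.1≥86.5, sample rate 608≥590).
G: not dominated (best accuracy).
H: not dominated.
I: dominated by B (cost 162≤281, accuracy 93.1≥81.7, sample rate 395≥100).
J: dominated by D (cost 25≤131, accuracy 98.1≥81.5, sample rate 608≥231).
K: dominated by B (cost 162≤210, accuracy 93.1≥83.3, sample rate 395≥266).
L: dominated by D (cost 25≤107, accuracy 98.1≥93.9, sample rate 608≥135).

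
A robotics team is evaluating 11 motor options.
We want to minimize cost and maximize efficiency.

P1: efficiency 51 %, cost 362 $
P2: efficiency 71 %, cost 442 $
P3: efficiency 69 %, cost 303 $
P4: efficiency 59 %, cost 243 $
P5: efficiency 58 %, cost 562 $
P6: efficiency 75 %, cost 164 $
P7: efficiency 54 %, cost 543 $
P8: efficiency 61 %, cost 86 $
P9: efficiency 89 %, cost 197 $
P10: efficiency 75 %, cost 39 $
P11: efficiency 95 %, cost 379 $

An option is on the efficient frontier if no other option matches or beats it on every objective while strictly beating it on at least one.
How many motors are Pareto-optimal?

3

P1: dominated by P3 (efficiency 69≥51, cost 303≤362).
P2: dominated by P6 (efficiency 75≥71, cost 164≤442).
P3: dominated by P6 (efficiency 75≥69, cost 164≤303).
P4: dominated by P6 (efficiency 75≥59, cost 164≤243).
P5: dominated by P2 (efficiency 71≥58, cost 442≤562).
P6: dominated by P10 (efficiency 75≥75, cost 39≤164).
P7: dominated by P2 (efficiency 71≥54, cost 442≤543).
P8: dominated by P10 (efficiency 75≥61, cost 39≤86).
P9: not dominated.
P10: not dominated (best cost).
P11: not dominated (best efficiency).
Pareto-optimal: P9, P10, P11 → 3.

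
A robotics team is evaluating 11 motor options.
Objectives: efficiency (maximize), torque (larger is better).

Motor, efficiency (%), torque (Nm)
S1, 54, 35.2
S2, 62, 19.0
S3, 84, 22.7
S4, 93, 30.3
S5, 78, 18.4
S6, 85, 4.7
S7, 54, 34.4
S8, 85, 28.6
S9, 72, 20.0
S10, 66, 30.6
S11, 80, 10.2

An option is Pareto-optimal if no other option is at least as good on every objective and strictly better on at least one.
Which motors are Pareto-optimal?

S1: not dominated (best torque).
S2: dominated by S3 (efficiency 84≥62, torque 22.7≥19.0).
S3: dominated by S4 (efficiency 93≥84, torque 30.3≥22.7).
S4: not dominated (best efficiency).
S5: dominated by S3 (efficiency 84≥78, torque 22.7≥18.4).
S6: dominated by S4 (efficiency 93≥85, torque 30.3≥4.7).
S7: dominated by S1 (efficiency 54≥54, torque 35.2≥34.4).
S8: dominated by S4 (efficiency 93≥85, torque 30.3≥28.6).
S9: dominated by S3 (efficiency 84≥72, torque 22.7≥20.0).
S10: not dominated.
S11: dominated by S3 (efficiency 84≥80, torque 22.7≥10.2).

S1, S4, S10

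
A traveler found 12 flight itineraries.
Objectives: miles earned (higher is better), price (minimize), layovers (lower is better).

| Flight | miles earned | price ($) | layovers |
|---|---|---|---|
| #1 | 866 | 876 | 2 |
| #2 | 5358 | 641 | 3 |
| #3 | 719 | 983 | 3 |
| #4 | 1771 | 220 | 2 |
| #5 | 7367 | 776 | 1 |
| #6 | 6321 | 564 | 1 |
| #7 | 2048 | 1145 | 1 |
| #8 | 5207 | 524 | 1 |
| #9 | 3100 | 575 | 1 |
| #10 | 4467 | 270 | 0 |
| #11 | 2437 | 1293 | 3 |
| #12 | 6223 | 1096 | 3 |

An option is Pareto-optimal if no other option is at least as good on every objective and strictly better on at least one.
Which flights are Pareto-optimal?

#1: dominated by #4 (miles earned 1771≥866, price 220≤876, layovers 2≤2).
#2: dominated by #6 (miles earned 6321≥5358, price 564≤641, layovers 1≤3).
#3: dominated by #1 (miles earned 866≥719, price 876≤983, layovers 2≤3).
#4: not dominated (best price).
#5: not dominated (best miles earned).
#6: not dominated.
#7: dominated by #5 (miles earned 7367≥2048, price 776≤1145, layovers 1≤1).
#8: not dominated.
#9: dominated by #6 (miles earned 6321≥3100, price 564≤575, layovers 1≤1).
#10: not dominated (best layovers).
#11: dominated by #2 (miles earned 5358≥2437, price 641≤1293, layovers 3≤3).
#12: dominated by #5 (miles earned 7367≥6223, price 776≤1096, layovers 1≤3).

#4, #5, #6, #8, #10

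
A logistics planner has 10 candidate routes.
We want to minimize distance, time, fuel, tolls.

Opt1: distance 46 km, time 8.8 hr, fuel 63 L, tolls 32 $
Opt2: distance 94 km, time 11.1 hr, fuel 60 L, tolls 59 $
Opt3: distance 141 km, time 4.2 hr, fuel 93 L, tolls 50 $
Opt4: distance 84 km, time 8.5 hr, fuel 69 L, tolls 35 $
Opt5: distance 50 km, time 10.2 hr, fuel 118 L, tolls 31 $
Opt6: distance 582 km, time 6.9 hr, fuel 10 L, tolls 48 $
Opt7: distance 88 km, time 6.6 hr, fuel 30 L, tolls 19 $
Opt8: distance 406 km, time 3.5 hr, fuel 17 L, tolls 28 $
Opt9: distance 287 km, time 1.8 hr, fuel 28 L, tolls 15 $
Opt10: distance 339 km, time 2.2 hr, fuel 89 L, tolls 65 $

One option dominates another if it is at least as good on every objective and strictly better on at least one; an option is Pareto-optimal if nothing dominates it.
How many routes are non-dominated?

Opt1: not dominated (best distance).
Opt2: dominated by Opt7 (distance 88≤94, time 6.6≤11.1, fuel 30≤60, tolls 19≤59).
Opt3: not dominated.
Opt4: not dominated.
Opt5: not dominated.
Opt6: not dominated (best fuel).
Opt7: not dominated.
Opt8: not dominated.
Opt9: not dominated (best time).
Opt10: dominated by Opt9 (distance 287≤339, time 1.8≤2.2, fuel 28≤89, tolls 15≤65).
Pareto-optimal: Opt1, Opt3, Opt4, Opt5, Opt6, Opt7, Opt8, Opt9 → 8.

8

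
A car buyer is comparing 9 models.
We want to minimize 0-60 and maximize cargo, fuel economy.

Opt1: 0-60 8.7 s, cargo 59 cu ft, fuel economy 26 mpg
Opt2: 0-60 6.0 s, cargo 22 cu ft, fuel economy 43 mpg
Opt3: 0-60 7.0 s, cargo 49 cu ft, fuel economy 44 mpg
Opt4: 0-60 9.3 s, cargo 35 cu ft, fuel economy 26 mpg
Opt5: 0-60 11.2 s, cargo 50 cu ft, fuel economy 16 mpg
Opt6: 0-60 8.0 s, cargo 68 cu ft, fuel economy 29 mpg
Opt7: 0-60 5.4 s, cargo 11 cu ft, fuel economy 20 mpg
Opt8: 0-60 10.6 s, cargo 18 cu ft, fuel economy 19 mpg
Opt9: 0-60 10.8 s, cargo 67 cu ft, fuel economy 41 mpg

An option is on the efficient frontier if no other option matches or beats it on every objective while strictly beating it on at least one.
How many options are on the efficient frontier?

5

Opt1: dominated by Opt6 (0-60 8.0≤8.7, cargo 68≥59, fuel economy 29≥26).
Opt2: not dominated.
Opt3: not dominated (best fuel economy).
Opt4: dominated by Opt1 (0-60 8.7≤9.3, cargo 59≥35, fuel economy 26≥26).
Opt5: dominated by Opt1 (0-60 8.7≤11.2, cargo 59≥50, fuel economy 26≥16).
Opt6: not dominated (best cargo).
Opt7: not dominated (best 0-60).
Opt8: dominated by Opt1 (0-60 8.7≤10.6, cargo 59≥18, fuel economy 26≥19).
Opt9: not dominated.
Pareto-optimal: Opt2, Opt3, Opt6, Opt7, Opt9 → 5.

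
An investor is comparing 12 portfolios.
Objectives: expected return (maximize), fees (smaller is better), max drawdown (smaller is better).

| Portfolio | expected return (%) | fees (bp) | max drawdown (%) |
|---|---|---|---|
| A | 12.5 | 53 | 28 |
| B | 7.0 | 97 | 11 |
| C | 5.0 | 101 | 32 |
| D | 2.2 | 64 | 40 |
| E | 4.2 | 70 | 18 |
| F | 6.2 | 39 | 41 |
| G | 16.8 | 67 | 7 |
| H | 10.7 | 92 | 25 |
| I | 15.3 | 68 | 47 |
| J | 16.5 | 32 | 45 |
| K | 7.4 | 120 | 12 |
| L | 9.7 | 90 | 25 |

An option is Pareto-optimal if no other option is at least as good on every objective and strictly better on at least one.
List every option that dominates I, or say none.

G: expected return 16.8≥15.3, fees 67≤68, max drawdown 7≤47 — dominates I.
J: expected return 16.5≥15.3, fees 32≤68, max drawdown 45≤47 — dominates I.
Others (A, B, C, D, E, F, H, K, L) are each worse than I on at least one objective.

G, J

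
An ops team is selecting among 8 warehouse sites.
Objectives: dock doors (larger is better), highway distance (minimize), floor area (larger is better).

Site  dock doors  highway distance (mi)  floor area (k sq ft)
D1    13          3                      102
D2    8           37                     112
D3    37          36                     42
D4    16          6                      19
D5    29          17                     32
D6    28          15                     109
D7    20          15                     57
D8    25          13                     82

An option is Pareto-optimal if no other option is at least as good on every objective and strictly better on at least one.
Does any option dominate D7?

Yes

D6 vs D7: dock doors 28≥20, highway distance 15≤15, floor area 109≥57 — D6 is at least as good on every objective and strictly better on at least one, so D6 dominates D7.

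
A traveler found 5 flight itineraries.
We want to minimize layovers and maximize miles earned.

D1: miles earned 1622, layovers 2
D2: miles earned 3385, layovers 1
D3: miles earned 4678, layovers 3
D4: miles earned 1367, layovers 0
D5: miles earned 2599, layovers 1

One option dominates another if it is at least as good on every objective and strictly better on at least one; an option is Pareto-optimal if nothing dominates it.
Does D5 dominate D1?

Yes

D5 vs D1: miles earned 2599≥1622, layovers 1≤2 — D5 is at least as good on every objective with at least one strict improvement.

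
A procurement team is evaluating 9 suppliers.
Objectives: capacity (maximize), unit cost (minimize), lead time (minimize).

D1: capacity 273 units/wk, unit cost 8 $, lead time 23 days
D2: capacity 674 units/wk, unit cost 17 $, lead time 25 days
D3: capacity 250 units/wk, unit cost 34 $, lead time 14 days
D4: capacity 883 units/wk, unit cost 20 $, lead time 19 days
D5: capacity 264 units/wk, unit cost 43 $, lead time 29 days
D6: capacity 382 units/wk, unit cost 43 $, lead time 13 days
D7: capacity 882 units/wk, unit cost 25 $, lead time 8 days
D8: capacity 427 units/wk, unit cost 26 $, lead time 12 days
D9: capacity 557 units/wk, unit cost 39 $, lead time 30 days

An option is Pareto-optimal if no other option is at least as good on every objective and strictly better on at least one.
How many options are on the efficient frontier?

4

D1: not dominated (best unit cost).
D2: not dominated.
D3: dominated by D7 (capacity 882≥250, unit cost 25≤34, lead time 8≤14).
D4: not dominated (best capacity).
D5: dominated by D1 (capacity 273≥264, unit cost 8≤43, lead time 23≤29).
D6: dominated by D7 (capacity 882≥382, unit cost 25≤43, lead time 8≤13).
D7: not dominated (best lead time).
D8: dominated by D7 (capacity 882≥427, unit cost 25≤26, lead time 8≤12).
D9: dominated by D2 (capacity 674≥557, unit cost 17≤39, lead time 25≤30).
Pareto-optimal: D1, D2, D4, D7 → 4.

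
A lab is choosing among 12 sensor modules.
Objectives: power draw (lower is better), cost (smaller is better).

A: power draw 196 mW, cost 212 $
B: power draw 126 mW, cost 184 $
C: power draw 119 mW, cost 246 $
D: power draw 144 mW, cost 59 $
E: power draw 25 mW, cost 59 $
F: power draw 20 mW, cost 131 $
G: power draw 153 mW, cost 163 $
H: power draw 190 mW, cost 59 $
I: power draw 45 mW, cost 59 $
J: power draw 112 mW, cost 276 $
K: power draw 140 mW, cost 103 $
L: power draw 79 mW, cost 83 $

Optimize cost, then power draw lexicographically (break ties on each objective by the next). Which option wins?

E

First minimize cost: best is 59, kept {D, E, H, I}.
Then minimize power draw: best is 25, kept {E}.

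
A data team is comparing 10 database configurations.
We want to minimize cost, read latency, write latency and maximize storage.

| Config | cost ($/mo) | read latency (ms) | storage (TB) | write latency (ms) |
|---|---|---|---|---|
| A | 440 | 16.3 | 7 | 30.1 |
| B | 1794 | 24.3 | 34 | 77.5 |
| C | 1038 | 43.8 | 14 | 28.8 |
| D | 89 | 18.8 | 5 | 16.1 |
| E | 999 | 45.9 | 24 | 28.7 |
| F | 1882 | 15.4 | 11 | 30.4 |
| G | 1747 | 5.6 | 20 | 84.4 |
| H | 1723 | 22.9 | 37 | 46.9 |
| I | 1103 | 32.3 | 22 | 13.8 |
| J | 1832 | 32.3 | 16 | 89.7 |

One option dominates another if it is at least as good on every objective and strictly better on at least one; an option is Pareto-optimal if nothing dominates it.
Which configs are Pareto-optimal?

A, C, D, E, F, G, H, I

A: not dominated.
B: dominated by H (cost 1723≤1794, read latency 22.9≤24.3, storage 37≥34, write latency 46.9≤77.5).
C: not dominated.
D: not dominated (best cost).
E: not dominated.
F: not dominated.
G: not dominated (best read latency).
H: not dominated (best storage).
I: not dominated (best write latency).
J: dominated by B (cost 1794≤1832, read latency 24.3≤32.3, storage 34≥16, write latency 77.5≤89.7).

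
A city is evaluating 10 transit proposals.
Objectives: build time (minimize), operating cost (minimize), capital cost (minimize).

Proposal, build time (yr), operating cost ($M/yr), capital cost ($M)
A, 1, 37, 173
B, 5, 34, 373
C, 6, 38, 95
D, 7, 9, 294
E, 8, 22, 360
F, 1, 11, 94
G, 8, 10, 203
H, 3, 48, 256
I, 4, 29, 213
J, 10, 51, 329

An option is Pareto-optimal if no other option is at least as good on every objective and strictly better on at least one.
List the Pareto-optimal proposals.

D, F, G

A: dominated by F (build time 1≤1, operating cost 11≤37, capital cost 94≤173).
B: dominated by F (build time 1≤5, operating cost 11≤34, capital cost 94≤373).
C: dominated by F (build time 1≤6, operating cost 11≤38, capital cost 94≤95).
D: not dominated (best operating cost).
E: dominated by D (build time 7≤8, operating cost 9≤22, capital cost 294≤360).
F: not dominated (best capital cost).
G: not dominated.
H: dominated by A (build time 1≤3, operating cost 37≤48, capital cost 173≤256).
I: dominated by F (build time 1≤4, operating cost 11≤29, capital cost 94≤213).
J: dominated by A (build time 1≤10, operating cost 37≤51, capital cost 173≤329).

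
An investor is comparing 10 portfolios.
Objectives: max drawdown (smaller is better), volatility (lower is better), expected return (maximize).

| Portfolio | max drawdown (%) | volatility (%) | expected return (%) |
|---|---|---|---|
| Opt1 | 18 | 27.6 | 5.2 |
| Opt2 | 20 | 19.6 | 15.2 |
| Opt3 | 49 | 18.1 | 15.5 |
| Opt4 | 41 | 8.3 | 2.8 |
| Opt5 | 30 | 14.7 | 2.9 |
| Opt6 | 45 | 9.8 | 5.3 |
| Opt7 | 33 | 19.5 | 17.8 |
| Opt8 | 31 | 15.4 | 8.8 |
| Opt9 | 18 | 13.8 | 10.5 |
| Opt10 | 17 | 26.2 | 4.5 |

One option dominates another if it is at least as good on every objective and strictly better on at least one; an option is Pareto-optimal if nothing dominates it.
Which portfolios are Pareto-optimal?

Opt1: dominated by Opt9 (max drawdown 18≤18, volatility 13.8≤27.6, expected return 10.5≥5.2).
Opt2: not dominated.
Opt3: not dominated.
Opt4: not dominated (best volatility).
Opt5: dominated by Opt9 (max drawdown 18≤30, volatility 13.8≤14.7, expected return 10.5≥2.9).
Opt6: not dominated.
Opt7: not dominated (best expected return).
Opt8: dominated by Opt9 (max drawdown 18≤31, volatility 13.8≤15.4, expected return 10.5≥8.8).
Opt9: not dominated.
Opt10: not dominated (best max drawdown).

Opt2, Opt3, Opt4, Opt6, Opt7, Opt9, Opt10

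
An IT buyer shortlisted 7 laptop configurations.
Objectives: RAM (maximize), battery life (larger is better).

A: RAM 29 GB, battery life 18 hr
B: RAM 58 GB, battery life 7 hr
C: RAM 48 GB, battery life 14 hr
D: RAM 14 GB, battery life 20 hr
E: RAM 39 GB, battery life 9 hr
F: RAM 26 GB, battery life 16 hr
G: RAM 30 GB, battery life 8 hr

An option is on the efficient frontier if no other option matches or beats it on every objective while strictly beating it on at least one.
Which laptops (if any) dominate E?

C: RAM 48≥39, battery life 14≥9 — dominates E.
Others (A, B, D, F, G) are each worse than E on at least one objective.

C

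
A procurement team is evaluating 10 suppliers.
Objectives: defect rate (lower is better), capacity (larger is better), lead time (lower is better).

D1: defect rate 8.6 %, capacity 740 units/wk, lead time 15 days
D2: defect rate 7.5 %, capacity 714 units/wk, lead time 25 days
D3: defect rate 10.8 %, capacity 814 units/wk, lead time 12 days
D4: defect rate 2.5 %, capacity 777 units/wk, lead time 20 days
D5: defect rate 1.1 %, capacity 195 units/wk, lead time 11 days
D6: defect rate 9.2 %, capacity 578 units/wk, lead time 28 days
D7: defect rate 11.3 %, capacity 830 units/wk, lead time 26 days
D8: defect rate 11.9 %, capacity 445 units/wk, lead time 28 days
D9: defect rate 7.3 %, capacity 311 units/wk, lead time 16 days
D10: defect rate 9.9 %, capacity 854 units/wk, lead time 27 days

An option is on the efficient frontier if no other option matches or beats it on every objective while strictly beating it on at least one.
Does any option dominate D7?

D1: worse on capacity (740 vs 830).
D2: worse on capacity (714 vs 830).
D3: worse on capacity (814 vs 830).
D4: worse on capacity (777 vs 830).
D5: worse on capacity (195 vs 830).
D6: worse on capacity (578 vs 830).
D8: worse on defect rate (11.9 vs 11.3).
D9: worse on capacity (311 vs 830).
D10: worse on lead time (27 vs 26).
No option is at least as good as D7 on every objective and strictly better on one.

No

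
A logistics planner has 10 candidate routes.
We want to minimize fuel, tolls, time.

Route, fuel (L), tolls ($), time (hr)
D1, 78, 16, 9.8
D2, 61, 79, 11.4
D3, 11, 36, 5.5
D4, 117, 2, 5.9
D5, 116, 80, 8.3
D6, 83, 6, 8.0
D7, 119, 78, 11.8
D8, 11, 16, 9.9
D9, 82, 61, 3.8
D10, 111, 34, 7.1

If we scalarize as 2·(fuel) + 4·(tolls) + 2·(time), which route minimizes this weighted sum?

D1: 2·78 + 4·16 + 2·9.8 = 239.6
D2: 2·61 + 4·79 + 2·11.4 = 460.8
D3: 2·11 + 4·36 + 2·5.5 = 177.0
D4: 2·117 + 4·2 + 2·5.9 = 253.8
D5: 2·116 + 4·80 + 2·8.3 = 568.6
D6: 2·83 + 4·6 + 2·8.0 = 206.0
D7: 2·119 + 4·78 + 2·11.8 = 573.6
D8: 2·11 + 4·16 + 2·9.9 = 105.8
D9: 2·82 + 4·61 + 2·3.8 = 415.6
D10: 2·111 + 4·34 + 2·7.1 = 372.2
Lowest: D8 at 105.8.

D8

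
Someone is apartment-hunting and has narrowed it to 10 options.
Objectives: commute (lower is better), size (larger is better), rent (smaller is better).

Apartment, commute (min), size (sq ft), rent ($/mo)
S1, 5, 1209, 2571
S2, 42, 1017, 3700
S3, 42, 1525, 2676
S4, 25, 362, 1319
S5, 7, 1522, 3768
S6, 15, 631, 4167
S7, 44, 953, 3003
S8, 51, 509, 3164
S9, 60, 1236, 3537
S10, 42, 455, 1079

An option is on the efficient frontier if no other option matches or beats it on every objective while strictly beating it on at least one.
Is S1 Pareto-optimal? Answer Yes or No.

Yes

S2: worse on commute (42 vs 5).
S3: worse on commute (42 vs 5).
S4: worse on commute (25 vs 5).
S5: worse on commute (7 vs 5).
S6: worse on commute (15 vs 5).
S7: worse on commute (44 vs 5).
S8: worse on commute (51 vs 5).
S9: worse on commute (60 vs 5).
S10: worse on commute (42 vs 5).
No option is at least as good as S1 on every objective and strictly better on one.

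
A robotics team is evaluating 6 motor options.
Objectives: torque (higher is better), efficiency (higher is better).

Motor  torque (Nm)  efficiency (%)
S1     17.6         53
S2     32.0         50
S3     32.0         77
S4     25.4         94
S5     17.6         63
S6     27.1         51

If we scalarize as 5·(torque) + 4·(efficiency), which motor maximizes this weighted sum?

S1: 5·17.6 + 4·53 = 300.0
S2: 5·32.0 + 4·50 = 360.0
S3: 5·32.0 + 4·77 = 468.0
S4: 5·25.4 + 4·94 = 503.0
S5: 5·17.6 + 4·63 = 340.0
S6: 5·27.1 + 4·51 = 339.5
Highest: S4 at 503.0.

S4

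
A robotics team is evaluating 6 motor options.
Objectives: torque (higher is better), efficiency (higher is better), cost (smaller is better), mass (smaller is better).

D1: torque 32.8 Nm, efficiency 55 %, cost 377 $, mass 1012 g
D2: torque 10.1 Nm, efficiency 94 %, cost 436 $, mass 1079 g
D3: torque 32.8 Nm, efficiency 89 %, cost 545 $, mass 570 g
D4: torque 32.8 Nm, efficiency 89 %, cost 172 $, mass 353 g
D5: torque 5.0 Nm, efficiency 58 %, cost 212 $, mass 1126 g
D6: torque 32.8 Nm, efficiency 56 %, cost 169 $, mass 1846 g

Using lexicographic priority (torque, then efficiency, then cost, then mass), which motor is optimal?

D4

First maximize torque: best is 32.8, kept {D1, D3, D4, D6}.
Then maximize efficiency: best is 89, kept {D3, D4}.
Then minimize cost: best is 172, kept {D4}.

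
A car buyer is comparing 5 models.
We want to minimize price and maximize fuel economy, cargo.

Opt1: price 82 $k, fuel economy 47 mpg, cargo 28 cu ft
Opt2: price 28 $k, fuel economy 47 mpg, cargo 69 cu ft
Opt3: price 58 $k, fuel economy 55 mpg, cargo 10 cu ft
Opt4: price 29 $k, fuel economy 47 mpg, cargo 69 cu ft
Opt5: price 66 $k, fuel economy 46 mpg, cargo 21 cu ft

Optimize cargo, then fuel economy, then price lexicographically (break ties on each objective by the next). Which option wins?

First maximize cargo: best is 69, kept {Opt2, Opt4}.
Then maximize fuel economy: best is 47, kept {Opt2, Opt4}.
Then minimize price: best is 28, kept {Opt2}.

Opt2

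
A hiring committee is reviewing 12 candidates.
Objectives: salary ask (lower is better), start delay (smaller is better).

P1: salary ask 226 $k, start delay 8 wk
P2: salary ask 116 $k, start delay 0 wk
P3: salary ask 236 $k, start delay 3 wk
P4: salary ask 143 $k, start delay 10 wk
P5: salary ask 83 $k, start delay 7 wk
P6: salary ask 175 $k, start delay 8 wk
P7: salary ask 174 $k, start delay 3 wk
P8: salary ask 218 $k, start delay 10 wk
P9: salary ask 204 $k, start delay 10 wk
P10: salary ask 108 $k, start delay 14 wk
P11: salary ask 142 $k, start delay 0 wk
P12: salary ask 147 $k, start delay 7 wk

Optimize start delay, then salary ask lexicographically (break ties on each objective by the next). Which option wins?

P2

First minimize start delay: best is 0, kept {P2, P11}.
Then minimize salary ask: best is 116, kept {P2}.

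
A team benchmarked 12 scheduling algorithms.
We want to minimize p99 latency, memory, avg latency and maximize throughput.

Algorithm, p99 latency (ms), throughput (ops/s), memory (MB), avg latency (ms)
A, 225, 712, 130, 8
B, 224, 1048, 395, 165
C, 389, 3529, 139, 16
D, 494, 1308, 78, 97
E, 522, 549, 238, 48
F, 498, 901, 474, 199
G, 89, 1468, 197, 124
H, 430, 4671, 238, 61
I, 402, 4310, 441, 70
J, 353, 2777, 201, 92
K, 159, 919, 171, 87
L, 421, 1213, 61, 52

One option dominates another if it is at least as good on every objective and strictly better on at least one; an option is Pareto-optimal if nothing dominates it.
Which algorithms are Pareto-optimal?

A: not dominated (best avg latency).
B: dominated by G (p99 latency 89≤224, throughput 1468≥1048, memory 197≤395, avg latency 124≤165).
C: not dominated.
D: not dominated.
E: dominated by A (p99 latency 225≤522, throughput 712≥549, memory 130≤238, avg latency 8≤48).
F: dominated by B (p99 latency 224≤498, throughput 1048≥901, memory 395≤474, avg latency 165≤199).
G: not dominated (best p99 latency).
H: not dominated (best throughput).
I: not dominated.
J: not dominated.
K: not dominated.
L: not dominated (best memory).

A, C, D, G, H, I, J, K, L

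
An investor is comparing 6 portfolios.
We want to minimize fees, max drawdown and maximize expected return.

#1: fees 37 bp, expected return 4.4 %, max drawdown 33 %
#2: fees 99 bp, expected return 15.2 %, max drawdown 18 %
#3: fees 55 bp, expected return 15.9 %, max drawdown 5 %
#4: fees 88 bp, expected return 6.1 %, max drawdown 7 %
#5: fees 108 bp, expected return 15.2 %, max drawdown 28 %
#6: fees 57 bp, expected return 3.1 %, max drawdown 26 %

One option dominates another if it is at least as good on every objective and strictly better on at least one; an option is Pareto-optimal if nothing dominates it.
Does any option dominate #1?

No

#2: worse on fees (99 vs 37).
#3: worse on fees (55 vs 37).
#4: worse on fees (88 vs 37).
#5: worse on fees (108 vs 37).
#6: worse on fees (57 vs 37).
No option is at least as good as #1 on every objective and strictly better on one.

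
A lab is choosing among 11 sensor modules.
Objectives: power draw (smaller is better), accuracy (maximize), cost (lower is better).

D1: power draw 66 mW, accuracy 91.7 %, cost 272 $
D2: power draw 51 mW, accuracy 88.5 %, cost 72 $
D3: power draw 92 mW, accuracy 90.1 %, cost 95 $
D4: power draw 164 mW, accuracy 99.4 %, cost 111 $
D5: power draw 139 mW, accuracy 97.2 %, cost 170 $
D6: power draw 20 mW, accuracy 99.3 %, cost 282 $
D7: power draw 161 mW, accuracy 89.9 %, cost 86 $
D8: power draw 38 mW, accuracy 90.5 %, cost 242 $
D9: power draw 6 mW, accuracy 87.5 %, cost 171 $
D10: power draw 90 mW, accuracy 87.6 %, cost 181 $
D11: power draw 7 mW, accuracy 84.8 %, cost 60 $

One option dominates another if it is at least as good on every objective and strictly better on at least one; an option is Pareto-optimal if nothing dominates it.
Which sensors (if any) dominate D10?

D2

D2: power draw 51≤90, accuracy 88.5≥87.6, cost 72≤181 — dominates D10.
Others (D1, D3, D4, D5, D6, D7, D8, D9, D11) are each worse than D10 on at least one objective.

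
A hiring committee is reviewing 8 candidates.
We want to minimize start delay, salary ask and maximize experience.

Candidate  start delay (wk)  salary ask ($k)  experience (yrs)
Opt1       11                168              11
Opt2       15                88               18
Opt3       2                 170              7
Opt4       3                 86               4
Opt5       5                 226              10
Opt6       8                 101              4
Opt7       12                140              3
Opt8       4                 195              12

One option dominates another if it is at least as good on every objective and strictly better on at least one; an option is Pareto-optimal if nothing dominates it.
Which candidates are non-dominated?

Opt1, Opt2, Opt3, Opt4, Opt8

Opt1: not dominated.
Opt2: not dominated (best experience).
Opt3: not dominated (best start delay).
Opt4: not dominated (best salary ask).
Opt5: dominated by Opt8 (start delay 4≤5, salary ask 195≤226, experience 12≥10).
Opt6: dominated by Opt4 (start delay 3≤8, salary ask 86≤101, experience 4≥4).
Opt7: dominated by Opt4 (start delay 3≤12, salary ask 86≤140, experience 4≥3).
Opt8: not dominated.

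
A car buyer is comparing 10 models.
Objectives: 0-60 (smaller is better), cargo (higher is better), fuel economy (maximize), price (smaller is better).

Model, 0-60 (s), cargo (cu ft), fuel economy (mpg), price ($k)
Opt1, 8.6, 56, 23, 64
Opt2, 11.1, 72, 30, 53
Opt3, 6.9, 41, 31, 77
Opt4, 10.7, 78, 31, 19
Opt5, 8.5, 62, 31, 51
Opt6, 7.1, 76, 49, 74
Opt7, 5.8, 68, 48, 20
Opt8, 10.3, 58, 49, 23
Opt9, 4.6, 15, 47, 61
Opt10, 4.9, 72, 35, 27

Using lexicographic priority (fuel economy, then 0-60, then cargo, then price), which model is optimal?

Opt6

First maximize fuel economy: best is 49, kept {Opt6, Opt8}.
Then minimize 0-60: best is 7.1, kept {Opt6}.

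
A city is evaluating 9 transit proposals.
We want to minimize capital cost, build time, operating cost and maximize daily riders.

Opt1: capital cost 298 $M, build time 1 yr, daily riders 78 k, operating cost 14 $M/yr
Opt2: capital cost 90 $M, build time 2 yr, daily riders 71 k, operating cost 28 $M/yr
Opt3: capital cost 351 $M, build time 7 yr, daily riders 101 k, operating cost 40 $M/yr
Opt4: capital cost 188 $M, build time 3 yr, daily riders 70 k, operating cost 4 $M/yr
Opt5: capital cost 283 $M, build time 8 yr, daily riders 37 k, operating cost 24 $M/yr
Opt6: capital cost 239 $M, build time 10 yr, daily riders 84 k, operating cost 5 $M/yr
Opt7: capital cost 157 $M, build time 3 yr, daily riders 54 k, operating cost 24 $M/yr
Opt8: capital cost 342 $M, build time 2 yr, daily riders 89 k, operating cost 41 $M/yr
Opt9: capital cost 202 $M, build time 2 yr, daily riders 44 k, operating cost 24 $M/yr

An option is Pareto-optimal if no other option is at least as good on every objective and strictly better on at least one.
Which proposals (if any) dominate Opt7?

Opt1: worse on capital cost (298 vs 157).
Opt2: worse on operating cost (28 vs 24).
Opt3: worse on capital cost (351 vs 157).
Opt4: worse on capital cost (188 vs 157).
Opt5: worse on capital cost (283 vs 157).
Opt6: worse on capital cost (239 vs 157).
Opt8: worse on capital cost (342 vs 157).
Opt9: worse on capital cost (202 vs 157).
No option dominates Opt7.

none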